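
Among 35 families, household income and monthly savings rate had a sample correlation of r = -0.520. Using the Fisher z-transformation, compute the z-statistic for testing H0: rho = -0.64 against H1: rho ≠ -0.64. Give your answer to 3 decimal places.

Fisher z: atanh(-0.520) = -0.576340, atanh(-0.64) = -0.758174
z = (z_r − z_0)·√(n−3) = (-0.576340 − (-0.758174))·√32 = 0.181834 · 5.656854 = 1.029

1.029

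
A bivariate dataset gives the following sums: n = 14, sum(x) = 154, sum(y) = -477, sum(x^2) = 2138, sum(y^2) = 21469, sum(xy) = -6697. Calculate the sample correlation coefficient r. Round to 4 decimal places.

S_xy = nΣxy − ΣxΣy = 14·(-6697) − 154·(-477) = -93758 − (-73458) = -20300
S_xx = nΣx² − (Σx)² = 14·2138 − 154² = 29932 − 23716 = 6216
S_yy = nΣy² − (Σy)² = 14·21469 − (-477)² = 300566 − 227529 = 73037
r = S_xy / √(S_xx·S_yy) = -20300 / √(6216·73037) = -20300 / √453997992 = -20300 / 21307.2286 = -0.9527

-0.9527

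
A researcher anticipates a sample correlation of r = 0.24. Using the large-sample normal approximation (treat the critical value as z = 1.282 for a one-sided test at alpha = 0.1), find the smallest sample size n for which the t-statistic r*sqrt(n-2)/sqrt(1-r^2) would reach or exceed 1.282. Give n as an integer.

Need r·√(n−2)/√(1−r²) ≥ 1.282
√(n−2) ≥ 1.282·√(1−0.0576) / 0.24 = 1.282·0.970773 / 0.24 = 5.1855
n−2 ≥ 26.8894  ⇒  n ≥ 28.8894
Smallest integer n = 29

29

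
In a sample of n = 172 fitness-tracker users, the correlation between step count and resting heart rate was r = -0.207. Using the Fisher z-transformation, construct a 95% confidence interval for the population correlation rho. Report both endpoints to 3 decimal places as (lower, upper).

Fisher z: z_r = atanh(r) = ½·ln((1+(-0.207))/(1−(-0.207))) = -0.210035
SE(z) = 1/√(n−3) = 1/√169 = 0.076923
95% ⇒ z* = 1.960; margin = 1.960·0.076923 = 0.150769
CI on z-scale: (-0.360804, -0.059266)
Back-transform: tanh(-0.360804) = -0.345922, tanh(-0.059266) = -0.059197

(-0.346, -0.059)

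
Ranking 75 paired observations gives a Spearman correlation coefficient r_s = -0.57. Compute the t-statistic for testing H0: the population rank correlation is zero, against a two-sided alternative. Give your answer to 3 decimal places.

1 − r_s² = 1 − 0.3249 = 0.6751;  √(1−r_s²) = 0.821645
√(n−2) = √73 = 8.544004
t = r_s·√(n−2)/√(1−r_s²) = -0.57 · 8.544004 / 0.821645 = -5.927

-5.927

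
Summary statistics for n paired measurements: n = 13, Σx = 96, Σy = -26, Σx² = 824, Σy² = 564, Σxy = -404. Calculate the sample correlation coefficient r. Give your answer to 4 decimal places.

Numerator: nΣxy − (Σx)(Σy) = 13·(-404) − (96)(-26) = -2756
Denominator: √[(nΣx²−(Σx)²)(nΣy²−(Σy)²)]
  nΣx²−(Σx)² = 13·824 − 9216 = 1496;  nΣy²−(Σy)² = 13·564 − 676 = 6656
  √(1496·6656) = √9957376 = 3155.5310
r = -2756 / 3155.5310 = -0.8734

-0.8734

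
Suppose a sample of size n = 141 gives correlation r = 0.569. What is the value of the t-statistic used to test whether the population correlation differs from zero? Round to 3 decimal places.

1 − r² = 1 − 0.323761 = 0.676239;  √(1−r²) = 0.822338
√(n−2) = √139 = 11.789826
t = r·√(n−2)/√(1−r²) = 0.569 · 11.789826 / 0.822338 = 8.158

8.158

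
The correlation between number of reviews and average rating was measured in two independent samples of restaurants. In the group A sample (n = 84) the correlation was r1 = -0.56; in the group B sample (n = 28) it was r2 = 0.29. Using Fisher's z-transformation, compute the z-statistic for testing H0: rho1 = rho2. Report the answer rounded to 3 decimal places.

-4.071

Fisher z-transforms: z1 = atanh(-0.56) = -0.632833, z2 = atanh(0.29) = 0.298566; difference d = -0.931399
Var(d) = 1/81 + 1/25 = 0.0123457 + 0.0400000 = 0.0523457
z = d/√Var(d) = -0.931399 / √0.0523457 = -0.931399 / 0.228792 = -4.071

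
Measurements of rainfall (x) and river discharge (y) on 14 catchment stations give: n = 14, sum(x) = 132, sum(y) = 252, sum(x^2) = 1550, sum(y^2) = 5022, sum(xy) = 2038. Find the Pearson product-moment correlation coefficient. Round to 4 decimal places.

-0.8773

S_xy = nΣxy − ΣxΣy = 14·2038 − 132·252 = 28532 − 33264 = -4732
S_xx = nΣx² − (Σx)² = 14·1550 − 132² = 21700 − 17424 = 4276
S_yy = nΣy² − (Σy)² = 14·5022 − 252² = 70308 − 63504 = 6804
r = S_xy / √(S_xx·S_yy) = -4732 / √(4276·6804) = -4732 / √29093904 = -4732 / 5393.8765 = -0.8773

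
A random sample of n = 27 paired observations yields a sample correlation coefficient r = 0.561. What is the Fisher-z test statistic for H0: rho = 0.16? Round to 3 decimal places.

2.317

Fisher z: atanh(0.561) = 0.634291, atanh(0.16) = 0.161387
z = (z_r − z_0)·√(n−3) = (0.634291 − 0.161387)·√24 = 0.472904 · 4.898979 = 2.317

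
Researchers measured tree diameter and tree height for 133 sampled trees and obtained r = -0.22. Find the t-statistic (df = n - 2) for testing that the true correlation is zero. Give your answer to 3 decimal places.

-2.581

1 − r² = 1 − 0.0484 = 0.9516;  √(1−r²) = 0.975500
√(n−2) = √131 = 11.445523
t = r·√(n−2)/√(1−r²) = -0.22 · 11.445523 / 0.975500 = -2.581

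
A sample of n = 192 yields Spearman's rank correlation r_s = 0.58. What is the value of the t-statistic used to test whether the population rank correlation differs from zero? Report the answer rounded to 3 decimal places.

9.814

t = r_s·√(n−2) / √(1−r_s²) with r_s = 0.58, n = 192
  = 0.58·√190 / √(1 − 0.3364)
  = 0.58·13.784049 / 0.814616
  = 7.994748 / 0.814616 = 9.814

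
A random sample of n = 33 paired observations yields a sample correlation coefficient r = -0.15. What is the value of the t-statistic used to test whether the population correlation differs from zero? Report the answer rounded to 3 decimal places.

-0.845

1 − r² = 1 − 0.0225 = 0.9775;  √(1−r²) = 0.988686
√(n−2) = √31 = 5.567764
t = r·√(n−2)/√(1−r²) = -0.15 · 5.567764 / 0.988686 = -0.845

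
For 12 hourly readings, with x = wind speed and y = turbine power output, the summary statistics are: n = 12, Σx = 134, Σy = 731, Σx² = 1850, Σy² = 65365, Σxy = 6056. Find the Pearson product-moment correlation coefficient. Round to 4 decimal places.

S_xy = nΣxy − ΣxΣy = 12·6056 − 134·731 = 72672 − 97954 = -25282
S_xx = nΣx² − (Σx)² = 12·1850 − 134² = 22200 − 17956 = 4244
S_yy = nΣy² − (Σy)² = 12·65365 − 731² = 784380 − 534361 = 250019
r = S_xy / √(S_xx·S_yy) = -25282 / √(4244·250019) = -25282 / √1061080636 = -25282 / 32574.2327 = -0.7761

-0.7761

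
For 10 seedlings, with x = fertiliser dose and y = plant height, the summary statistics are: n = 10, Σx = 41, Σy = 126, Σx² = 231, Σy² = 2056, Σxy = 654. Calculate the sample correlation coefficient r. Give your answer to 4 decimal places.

S_xy = nΣxy − ΣxΣy = 10·654 − 41·126 = 6540 − 5166 = 1374
S_xx = nΣx² − (Σx)² = 10·231 − 41² = 2310 − 1681 = 629
S_yy = nΣy² − (Σy)² = 10·2056 − 126² = 20560 − 15876 = 4684
r = S_xy / √(S_xx·S_yy) = 1374 / √(629·4684) = 1374 / √2946236 = 1374 / 1716.4603 = 0.8005

0.8005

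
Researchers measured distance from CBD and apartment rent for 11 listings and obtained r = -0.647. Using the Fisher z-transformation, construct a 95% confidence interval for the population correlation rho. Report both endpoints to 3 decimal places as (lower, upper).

z_r = atanh(-0.647) = -0.770121;  SE = 1/√(n−3) = 1/√8 = 0.353553
z-limits: -0.770121 ± 1.960·0.353553 = -0.770121 ± 0.692964 = [-1.463085, -0.077157]
ρ-limits: (tanh -1.463085, tanh -0.077157) = (-0.898, -0.077)

(-0.898, -0.077)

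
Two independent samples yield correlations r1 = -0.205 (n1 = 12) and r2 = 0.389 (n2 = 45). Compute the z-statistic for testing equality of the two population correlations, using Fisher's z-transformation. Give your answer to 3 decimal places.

z1 = atanh(-0.205) = -0.207946,  z2 = atanh(0.389) = 0.410621
SE = √(1/(n1−3) + 1/(n2−3)) = √(1/9 + 1/42) = √(0.1111111 + 0.0238095) = √0.1349206 = 0.367315
z = (z1 − z2)/SE = (-0.207946 − 0.410621) / 0.367315 = -0.618567 / 0.367315 = -1.684

-1.684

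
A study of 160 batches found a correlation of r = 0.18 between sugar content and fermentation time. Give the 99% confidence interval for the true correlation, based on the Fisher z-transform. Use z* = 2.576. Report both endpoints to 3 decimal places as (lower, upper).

z_r = atanh(0.18) = 0.181983;  SE = 1/√(n−3) = 1/√157 = 0.079809
z-limits: 0.181983 ± 2.576·0.079809 = 0.181983 ± 0.205588 = [-0.023605, 0.387571]
ρ-limits: (tanh -0.023605, tanh 0.387571) = (-0.024, 0.369)

(-0.024, 0.369)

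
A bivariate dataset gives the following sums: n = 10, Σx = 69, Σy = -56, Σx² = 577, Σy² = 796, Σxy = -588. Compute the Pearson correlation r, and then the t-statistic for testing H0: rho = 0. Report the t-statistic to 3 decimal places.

Numerator: nΣxy − (Σx)(Σy) = 10·(-588) − (69)(-56) = -2016
Denominator: √[(nΣx²−(Σx)²)(nΣy²−(Σy)²)]
  nΣx²−(Σx)² = 10·577 − 4761 = 1009;  nΣy²−(Σy)² = 10·796 − 3136 = 4824
  √(1009·4824) = √4867416 = 2206.2221
r = -2016 / 2206.2221 = -0.9138
t = r·√(n−2)/√(1−r²) = -0.9138·√8 / √(1−0.835030) = -2.584617 / 0.406165 = -6.363

-6.363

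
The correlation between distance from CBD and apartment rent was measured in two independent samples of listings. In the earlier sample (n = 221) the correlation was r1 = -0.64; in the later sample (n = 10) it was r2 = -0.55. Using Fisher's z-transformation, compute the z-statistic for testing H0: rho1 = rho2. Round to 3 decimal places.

-0.364

z1 = atanh(-0.64) = -0.758174,  z2 = atanh(-0.55) = -0.618381
SE = √(1/(n1−3) + 1/(n2−3)) = √(1/218 + 1/7) = √(0.0045872 + 0.1428571) = √0.1474443 = 0.383985
z = (z1 − z2)/SE = (-0.758174 − (-0.618381)) / 0.383985 = -0.139793 / 0.383985 = -0.364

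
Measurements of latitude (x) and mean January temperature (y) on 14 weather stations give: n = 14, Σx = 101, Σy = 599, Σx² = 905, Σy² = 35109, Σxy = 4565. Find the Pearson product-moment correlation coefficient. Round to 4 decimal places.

0.1884

S_xy = nΣxy − ΣxΣy = 14·4565 − 101·599 = 63910 − 60499 = 3411
S_xx = nΣx² − (Σx)² = 14·905 − 101² = 12670 − 10201 = 2469
S_yy = nΣy² − (Σy)² = 14·35109 − 599² = 491526 − 358801 = 132725
r = S_xy / √(S_xx·S_yy) = 3411 / √(2469·132725) = 3411 / √327698025 = 3411 / 18102.4315 = 0.1884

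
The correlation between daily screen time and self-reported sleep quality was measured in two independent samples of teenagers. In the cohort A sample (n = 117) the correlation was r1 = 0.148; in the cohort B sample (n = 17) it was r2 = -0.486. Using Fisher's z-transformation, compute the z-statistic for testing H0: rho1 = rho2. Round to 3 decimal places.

2.401

z1 = atanh(0.148) = 0.149095,  z2 = atanh(-0.486) = -0.530810
SE = √(1/(n1−3) + 1/(n2−3)) = √(1/114 + 1/14) = √(0.0087719 + 0.0714286) = √0.0802005 = 0.283197
z = (z1 − z2)/SE = (0.149095 − (-0.530810)) / 0.283197 = 0.679905 / 0.283197 = 2.401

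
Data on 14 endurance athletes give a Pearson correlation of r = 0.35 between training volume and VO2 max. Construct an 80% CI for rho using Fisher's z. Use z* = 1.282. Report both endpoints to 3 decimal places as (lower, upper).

(-0.021, 0.636)

z_r = atanh(0.35) = 0.365444;  SE = 1/√(n−3) = 1/√11 = 0.301511
z-limits: 0.365444 ± 1.282·0.301511 = 0.365444 ± 0.386537 = [-0.021093, 0.751981]
ρ-limits: (tanh -0.021093, tanh 0.751981) = (-0.021, 0.636)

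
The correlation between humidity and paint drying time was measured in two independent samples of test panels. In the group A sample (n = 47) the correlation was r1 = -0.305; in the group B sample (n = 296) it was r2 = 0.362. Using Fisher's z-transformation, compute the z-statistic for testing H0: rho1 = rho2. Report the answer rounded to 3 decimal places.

Fisher z-transforms: z1 = atanh(-0.305) = -0.315023, z2 = atanh(0.362) = 0.379186; difference d = -0.694209
Var(d) = 1/44 + 1/293 = 0.0227273 + 0.0034130 = 0.0261403
z = d/√Var(d) = -0.694209 / √0.0261403 = -0.694209 / 0.161680 = -4.294

-4.294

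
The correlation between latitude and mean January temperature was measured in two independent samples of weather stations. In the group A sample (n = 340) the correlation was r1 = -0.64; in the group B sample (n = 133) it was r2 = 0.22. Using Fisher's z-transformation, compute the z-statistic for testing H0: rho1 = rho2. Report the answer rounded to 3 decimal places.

-9.510

z1 = atanh(-0.64) = -0.758174,  z2 = atanh(0.22) = 0.223656
SE = √(1/(n1−3) + 1/(n2−3)) = √(1/337 + 1/130) = √(0.0029674 + 0.0076923) = √0.0106597 = 0.103246
z = (z1 − z2)/SE = (-0.758174 − 0.223656) / 0.103246 = -0.981830 / 0.103246 = -9.510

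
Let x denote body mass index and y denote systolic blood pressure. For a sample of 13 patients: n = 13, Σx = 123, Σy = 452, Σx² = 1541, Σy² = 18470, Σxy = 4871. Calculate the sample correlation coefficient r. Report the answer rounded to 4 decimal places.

0.5831

Numerator: nΣxy − (Σx)(Σy) = 13·4871 − (123)(452) = 7727
Denominator: √[(nΣx²−(Σx)²)(nΣy²−(Σy)²)]
  nΣx²−(Σx)² = 13·1541 − 15129 = 4904;  nΣy²−(Σy)² = 13·18470 − 204304 = 35806
  √(4904·35806) = √175592624 = 13251.1367
r = 7727 / 13251.1367 = 0.5831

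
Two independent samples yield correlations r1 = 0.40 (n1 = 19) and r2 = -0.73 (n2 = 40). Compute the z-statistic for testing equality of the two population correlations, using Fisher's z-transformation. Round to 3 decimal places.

4.520

z1 = atanh(0.40) = 0.423649,  z2 = atanh(-0.73) = -0.928727
SE = √(1/(n1−3) + 1/(n2−3)) = √(1/16 + 1/37) = √(0.0625000 + 0.0270270) = √0.0895270 = 0.299211
z = (z1 − z2)/SE = (0.423649 − (-0.928727)) / 0.299211 = 1.352376 / 0.299211 = 4.520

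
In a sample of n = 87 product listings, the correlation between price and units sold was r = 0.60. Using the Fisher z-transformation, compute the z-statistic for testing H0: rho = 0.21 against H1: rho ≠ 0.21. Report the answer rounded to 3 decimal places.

4.399

z_r = atanh(0.60) = 0.693147,  z_0 = atanh(0.21) = 0.213171
SE = 1/√(n−3) = 1/√84 = 0.109109
z = (z_r − z_0)/SE = (0.693147 − 0.213171) / 0.109109 = 0.479976 / 0.109109 = 4.399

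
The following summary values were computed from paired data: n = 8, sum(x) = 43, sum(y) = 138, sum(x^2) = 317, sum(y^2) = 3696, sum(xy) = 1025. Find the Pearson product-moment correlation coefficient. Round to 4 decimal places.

0.8427

Numerator: nΣxy − (Σx)(Σy) = 8·1025 − (43)(138) = 2266
Denominator: √[(nΣx²−(Σx)²)(nΣy²−(Σy)²)]
  nΣx²−(Σx)² = 8·317 − 1849 = 687;  nΣy²−(Σy)² = 8·3696 − 19044 = 10524
  √(687·10524) = √7229988 = 2688.8637
r = 2266 / 2688.8637 = 0.8427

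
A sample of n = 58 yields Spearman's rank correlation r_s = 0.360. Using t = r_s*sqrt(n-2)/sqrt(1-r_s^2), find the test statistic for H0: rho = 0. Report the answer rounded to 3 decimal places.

t = r_s·√(n−2) / √(1−r_s²) with r_s = 0.360, n = 58
  = 0.360·√56 / √(1 − 0.129600)
  = 0.360·7.483315 / 0.932952
  = 2.693993 / 0.932952 = 2.888

2.888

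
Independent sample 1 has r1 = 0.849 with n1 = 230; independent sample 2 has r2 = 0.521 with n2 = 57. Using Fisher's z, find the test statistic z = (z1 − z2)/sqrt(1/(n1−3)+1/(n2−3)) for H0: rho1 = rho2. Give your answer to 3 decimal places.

4.457

z1 = atanh(0.849) = 1.252560,  z2 = atanh(0.521) = 0.577711
SE = √(1/(n1−3) + 1/(n2−3)) = √(1/227 + 1/54) = √(0.0044053 + 0.0185185) = √0.0229238 = 0.151406
z = (z1 − z2)/SE = (1.252560 − 0.577711) / 0.151406 = 0.674849 / 0.151406 = 4.457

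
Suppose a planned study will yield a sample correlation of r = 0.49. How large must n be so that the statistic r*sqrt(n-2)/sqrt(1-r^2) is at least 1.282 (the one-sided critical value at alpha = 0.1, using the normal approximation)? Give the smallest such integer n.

8

Need r·√(n−2)/√(1−r²) ≥ 1.282
√(n−2) ≥ 1.282·√(1−0.2401) / 0.49 = 1.282·0.871722 / 0.49 = 2.2807
n−2 ≥ 5.2016  ⇒  n ≥ 7.2016
Smallest integer n = 8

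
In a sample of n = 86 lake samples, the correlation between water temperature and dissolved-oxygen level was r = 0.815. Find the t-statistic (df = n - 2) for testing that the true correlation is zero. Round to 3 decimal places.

1 − r² = 1 − 0.664225 = 0.335775;  √(1−r²) = 0.579461
√(n−2) = √84 = 9.165151
t = r·√(n−2)/√(1−r²) = 0.815 · 9.165151 / 0.579461 = 12.891

12.891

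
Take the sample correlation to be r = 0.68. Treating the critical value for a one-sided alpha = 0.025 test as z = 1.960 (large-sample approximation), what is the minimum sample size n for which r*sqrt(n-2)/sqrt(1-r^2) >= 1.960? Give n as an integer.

r√(n−2)/√(1−r²) ≥ 1.960  ⇔  n−2 ≥ (1.960)²·(1−r²)/r²
(1−r²)/r² = (1−0.4624)/0.4624 = 1.1626
n ≥ 2 + 3.8416·1.1626 = 2 + 4.4662 = 6.4662
⌈6.4662⌉ = 7

7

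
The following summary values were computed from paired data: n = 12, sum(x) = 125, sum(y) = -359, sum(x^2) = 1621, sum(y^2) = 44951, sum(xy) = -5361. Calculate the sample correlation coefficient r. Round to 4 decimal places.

-0.4909

S_xy = nΣxy − ΣxΣy = 12·(-5361) − 125·(-359) = -64332 − (-44875) = -19457
S_xx = nΣx² − (Σx)² = 12·1621 − 125² = 19452 − 15625 = 3827
S_yy = nΣy² − (Σy)² = 12·44951 − (-359)² = 539412 − 128881 = 410531
r = S_xy / √(S_xx·S_yy) = -19457 / √(3827·410531) = -19457 / √1571102137 = -19457 / 39637.1308 = -0.4909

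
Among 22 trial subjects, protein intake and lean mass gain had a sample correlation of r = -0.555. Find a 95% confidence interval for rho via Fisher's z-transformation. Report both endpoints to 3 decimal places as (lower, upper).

(-0.791, -0.174)

z_r = atanh(-0.555) = -0.625578;  SE = 1/√(n−3) = 1/√19 = 0.229416
z-limits: -0.625578 ± 1.960·0.229416 = -0.625578 ± 0.449655 = [-1.075233, -0.175923]
ρ-limits: (tanh -1.075233, tanh -0.175923) = (-0.791, -0.174)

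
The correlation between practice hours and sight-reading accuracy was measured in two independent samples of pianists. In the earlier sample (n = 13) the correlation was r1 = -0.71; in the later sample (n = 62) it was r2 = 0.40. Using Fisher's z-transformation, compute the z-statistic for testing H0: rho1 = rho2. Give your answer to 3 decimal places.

-3.833

z1 = atanh(-0.71) = -0.887184,  z2 = atanh(0.40) = 0.423649
SE = √(1/(n1−3) + 1/(n2−3)) = √(1/10 + 1/59) = √(0.1000000 + 0.0169492) = √0.1169492 = 0.341978
z = (z1 − z2)/SE = (-0.887184 − 0.423649) / 0.341978 = -1.310833 / 0.341978 = -3.833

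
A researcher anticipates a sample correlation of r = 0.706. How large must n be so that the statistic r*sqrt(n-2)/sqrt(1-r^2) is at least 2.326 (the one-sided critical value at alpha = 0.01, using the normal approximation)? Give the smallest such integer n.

8

Need r·√(n−2)/√(1−r²) ≥ 2.326
√(n−2) ≥ 2.326·√(1−0.498436) / 0.706 = 2.326·0.708212 / 0.706 = 2.3333
n−2 ≥ 5.4443  ⇒  n ≥ 7.4443
Smallest integer n = 8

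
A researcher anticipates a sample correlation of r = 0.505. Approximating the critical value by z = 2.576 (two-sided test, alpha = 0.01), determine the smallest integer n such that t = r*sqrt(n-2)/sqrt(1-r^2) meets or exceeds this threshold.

r√(n−2)/√(1−r²) ≥ 2.576  ⇔  n−2 ≥ (2.576)²·(1−r²)/r²
(1−r²)/r² = (1−0.255025)/0.255025 = 2.9212
n ≥ 2 + 6.635776·2.9212 = 2 + 19.3844 = 21.3844
⌈21.3844⌉ = 22

22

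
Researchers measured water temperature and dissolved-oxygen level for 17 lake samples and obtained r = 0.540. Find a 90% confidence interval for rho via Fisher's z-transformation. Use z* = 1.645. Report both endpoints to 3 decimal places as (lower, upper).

(0.163, 0.779)

Fisher z: z_r = atanh(r) = ½·ln((1+0.540)/(1−0.540)) = 0.604156
SE(z) = 1/√(n−3) = 1/√14 = 0.267261
90% ⇒ z* = 1.645; margin = 1.645·0.267261 = 0.439644
CI on z-scale: (0.164512, 1.043800)
Back-transform: tanh(0.164512) = 0.163044, tanh(1.043800) = 0.779384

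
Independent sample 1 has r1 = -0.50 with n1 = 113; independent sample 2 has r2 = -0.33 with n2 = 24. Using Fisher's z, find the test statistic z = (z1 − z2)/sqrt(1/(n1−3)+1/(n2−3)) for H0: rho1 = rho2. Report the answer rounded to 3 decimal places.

-0.867

Fisher z-transforms: z1 = atanh(-0.50) = -0.549306, z2 = atanh(-0.33) = -0.342828; difference d = -0.206478
Var(d) = 1/110 + 1/21 = 0.0090909 + 0.0476190 = 0.0567099
z = d/√Var(d) = -0.206478 / √0.0567099 = -0.206478 / 0.238138 = -0.867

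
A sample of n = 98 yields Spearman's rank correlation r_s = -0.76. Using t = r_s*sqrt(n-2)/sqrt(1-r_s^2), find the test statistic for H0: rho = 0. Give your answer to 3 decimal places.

t = r_s·√(n−2) / √(1−r_s²) with r_s = -0.76, n = 98
  = -0.76·√96 / √(1 − 0.5776)
  = -0.76·9.797959 / 0.649923
  = -7.446449 / 0.649923 = -11.457

-11.457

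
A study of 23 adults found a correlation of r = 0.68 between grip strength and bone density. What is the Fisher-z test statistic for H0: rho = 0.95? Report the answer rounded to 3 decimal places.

Fisher z: atanh(0.68) = 0.829114, atanh(0.95) = 1.831781
z = (z_r − z_0)·√(n−3) = (0.829114 − 1.831781)·√20 = -1.002667 · 4.472136 = -4.484

-4.484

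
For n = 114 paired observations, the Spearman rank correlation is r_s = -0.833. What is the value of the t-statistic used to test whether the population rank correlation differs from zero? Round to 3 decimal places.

t = r_s·√(n−2) / √(1−r_s²) with r_s = -0.833, n = 114
  = -0.833·√112 / √(1 − 0.693889)
  = -0.833·10.583005 / 0.553273
  = -8.815643 / 0.553273 = -15.934

-15.934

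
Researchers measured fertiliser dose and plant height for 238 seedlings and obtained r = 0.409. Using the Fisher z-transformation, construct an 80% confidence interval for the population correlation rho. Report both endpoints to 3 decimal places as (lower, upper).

(0.337, 0.476)

z_r = atanh(0.409) = 0.434410;  SE = 1/√(n−3) = 1/√235 = 0.065233
z-limits: 0.434410 ± 1.282·0.065233 = 0.434410 ± 0.083629 = [0.350781, 0.518039]
ρ-limits: (tanh 0.350781, tanh 0.518039) = (0.337, 0.476)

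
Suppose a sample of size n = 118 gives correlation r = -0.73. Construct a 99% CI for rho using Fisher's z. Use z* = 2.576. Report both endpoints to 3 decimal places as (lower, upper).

(-0.824, -0.597)

Fisher z: z_r = atanh(r) = ½·ln((1+(-0.73))/(1−(-0.73))) = -0.928727
SE(z) = 1/√(n−3) = 1/√115 = 0.093250
99% ⇒ z* = 2.576; margin = 2.576·0.093250 = 0.240212
CI on z-scale: (-1.168939, -0.688515)
Back-transform: tanh(-1.168939) = -0.823932, tanh(-0.688515) = -0.597027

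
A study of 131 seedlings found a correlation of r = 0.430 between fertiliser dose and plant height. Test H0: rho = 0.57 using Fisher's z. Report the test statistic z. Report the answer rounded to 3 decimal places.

Fisher z: atanh(0.430) = 0.459897, atanh(0.57) = 0.647523
z = (z_r − z_0)·√(n−3) = (0.459897 − 0.647523)·√128 = -0.187626 · 11.313708 = -2.123

-2.123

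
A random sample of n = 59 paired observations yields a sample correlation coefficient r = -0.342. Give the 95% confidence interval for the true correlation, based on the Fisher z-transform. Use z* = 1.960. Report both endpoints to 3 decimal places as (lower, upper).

(-0.550, -0.094)

z_r = atanh(-0.342) = -0.356356;  SE = 1/√(n−3) = 1/√56 = 0.133631
z-limits: -0.356356 ± 1.960·0.133631 = -0.356356 ± 0.261917 = [-0.618273, -0.094439]
ρ-limits: (tanh -0.618273, tanh -0.094439) = (-0.550, -0.094)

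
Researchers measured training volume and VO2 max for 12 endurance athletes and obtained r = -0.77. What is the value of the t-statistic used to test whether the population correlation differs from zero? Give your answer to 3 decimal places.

1 − r² = 1 − 0.5929 = 0.4071;  √(1−r²) = 0.638044
√(n−2) = √10 = 3.162278
t = r·√(n−2)/√(1−r²) = -0.77 · 3.162278 / 0.638044 = -3.816

-3.816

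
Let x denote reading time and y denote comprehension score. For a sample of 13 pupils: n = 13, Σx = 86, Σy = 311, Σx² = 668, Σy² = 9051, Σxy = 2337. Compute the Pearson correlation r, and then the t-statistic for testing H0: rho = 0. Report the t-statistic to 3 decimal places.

3.250

S_xy = nΣxy − ΣxΣy = 13·2337 − 86·311 = 30381 − 26746 = 3635
S_xx = nΣx² − (Σx)² = 13·668 − 86² = 8684 − 7396 = 1288
S_yy = nΣy² − (Σy)² = 13·9051 − 311² = 117663 − 96721 = 20942
r = S_xy / √(S_xx·S_yy) = 3635 / √(1288·20942) = 3635 / √26973296 = 3635 / 5193.5822 = 0.6999
t = r·√(n−2)/√(1−r²) = 0.6999·√11 / √(1−0.489860) = 2.321306 / 0.714241 = 3.250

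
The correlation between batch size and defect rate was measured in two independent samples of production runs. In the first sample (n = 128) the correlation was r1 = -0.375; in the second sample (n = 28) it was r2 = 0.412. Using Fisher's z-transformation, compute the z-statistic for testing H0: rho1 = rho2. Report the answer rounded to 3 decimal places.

Fisher z-transforms: z1 = atanh(-0.375) = -0.394229, z2 = atanh(0.412) = 0.438018; difference d = -0.832247
Var(d) = 1/125 + 1/25 = 0.0080000 + 0.0400000 = 0.0480000
z = d/√Var(d) = -0.832247 / √0.0480000 = -0.832247 / 0.219089 = -3.799

-3.799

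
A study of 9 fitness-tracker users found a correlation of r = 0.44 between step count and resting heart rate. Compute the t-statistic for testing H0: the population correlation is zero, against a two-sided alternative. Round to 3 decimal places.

1.296

1 − r² = 1 − 0.1936 = 0.8064;  √(1−r²) = 0.897998
√(n−2) = √7 = 2.645751
t = r·√(n−2)/√(1−r²) = 0.44 · 2.645751 / 0.897998 = 1.296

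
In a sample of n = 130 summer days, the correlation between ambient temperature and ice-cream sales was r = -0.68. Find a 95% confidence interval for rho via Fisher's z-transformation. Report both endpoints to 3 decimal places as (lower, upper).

(-0.763, -0.575)

z_r = atanh(-0.68) = -0.829114;  SE = 1/√(n−3) = 1/√127 = 0.088736
z-limits: -0.829114 ± 1.960·0.088736 = -0.829114 ± 0.173923 = [-1.003037, -0.655191]
ρ-limits: (tanh -1.003037, tanh -0.655191) = (-0.763, -0.575)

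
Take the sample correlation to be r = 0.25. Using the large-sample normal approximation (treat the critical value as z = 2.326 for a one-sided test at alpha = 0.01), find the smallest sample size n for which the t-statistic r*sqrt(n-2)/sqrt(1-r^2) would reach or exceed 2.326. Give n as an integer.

r√(n−2)/√(1−r²) ≥ 2.326  ⇔  n−2 ≥ (2.326)²·(1−r²)/r²
(1−r²)/r² = (1−0.0625)/0.0625 = 15.0000
n ≥ 2 + 5.410276·15.0000 = 2 + 81.1541 = 83.1541
⌈83.1541⌉ = 84

84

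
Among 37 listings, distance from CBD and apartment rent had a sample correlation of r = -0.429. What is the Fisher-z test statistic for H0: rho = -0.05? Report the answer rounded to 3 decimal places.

-2.383

z_r = atanh(-0.429) = -0.458670,  z_0 = atanh(-0.05) = -0.050042
SE = 1/√(n−3) = 1/√34 = 0.171499
z = (z_r − z_0)/SE = (-0.458670 − (-0.050042)) / 0.171499 = -0.408628 / 0.171499 = -2.383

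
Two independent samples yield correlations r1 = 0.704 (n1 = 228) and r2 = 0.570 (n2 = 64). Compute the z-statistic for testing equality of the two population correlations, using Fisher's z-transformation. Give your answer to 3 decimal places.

1.577

z1 = atanh(0.704) = 0.875187,  z2 = atanh(0.570) = 0.647523
SE = √(1/(n1−3) + 1/(n2−3)) = √(1/225 + 1/61) = √(0.0044444 + 0.0163934) = √0.0208378 = 0.144353
z = (z1 − z2)/SE = (0.875187 − 0.647523) / 0.144353 = 0.227664 / 0.144353 = 1.577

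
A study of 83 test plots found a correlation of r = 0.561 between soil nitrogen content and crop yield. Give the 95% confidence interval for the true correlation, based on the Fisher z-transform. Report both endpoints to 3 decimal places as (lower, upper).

Fisher z: z_r = atanh(r) = ½·ln((1+0.561)/(1−0.561)) = 0.634291
SE(z) = 1/√(n−3) = 1/√80 = 0.111803
95% ⇒ z* = 1.960; margin = 1.960·0.111803 = 0.219134
CI on z-scale: (0.415157, 0.853425)
Back-transform: tanh(0.415157) = 0.392843, tanh(0.853425) = 0.692855

(0.393, 0.693)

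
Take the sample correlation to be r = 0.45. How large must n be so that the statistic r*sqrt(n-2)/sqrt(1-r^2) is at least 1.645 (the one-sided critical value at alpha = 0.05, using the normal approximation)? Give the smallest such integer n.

13

Need r·√(n−2)/√(1−r²) ≥ 1.645
√(n−2) ≥ 1.645·√(1−0.2025) / 0.45 = 1.645·0.893029 / 0.45 = 3.2645
n−2 ≥ 10.6570  ⇒  n ≥ 12.6570
Smallest integer n = 13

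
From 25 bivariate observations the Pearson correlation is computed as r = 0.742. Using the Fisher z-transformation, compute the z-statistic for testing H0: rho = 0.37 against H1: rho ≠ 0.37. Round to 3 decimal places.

Fisher z: atanh(0.742) = 0.954915, atanh(0.37) = 0.388423
z = (z_r − z_0)·√(n−3) = (0.954915 − 0.388423)·√22 = 0.566492 · 4.690416 = 2.657

2.657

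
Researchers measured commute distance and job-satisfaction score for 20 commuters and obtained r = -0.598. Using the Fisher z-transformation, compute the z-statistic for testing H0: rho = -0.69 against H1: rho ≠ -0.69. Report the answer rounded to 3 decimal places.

Fisher z: atanh(-0.598) = -0.690028, atanh(-0.69) = -0.847956
z = (z_r − z_0)·√(n−3) = (-0.690028 − (-0.847956))·√17 = 0.157928 · 4.123106 = 0.651

0.651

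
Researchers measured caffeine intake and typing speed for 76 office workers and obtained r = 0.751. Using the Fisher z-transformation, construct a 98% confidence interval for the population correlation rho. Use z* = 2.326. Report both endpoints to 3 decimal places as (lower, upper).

Fisher z: z_r = atanh(r) = ½·ln((1+0.751)/(1−0.751)) = 0.975245
SE(z) = 1/√(n−3) = 1/√73 = 0.117041
98% ⇒ z* = 2.326; margin = 2.326·0.117041 = 0.272237
CI on z-scale: (0.703008, 1.247482)
Back-transform: tanh(0.703008) = 0.606274, tanh(1.247482) = 0.847576

(0.606, 0.848)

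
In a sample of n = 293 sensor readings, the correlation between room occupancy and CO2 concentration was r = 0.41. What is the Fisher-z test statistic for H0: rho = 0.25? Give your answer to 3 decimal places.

Fisher z: atanh(0.41) = 0.435611, atanh(0.25) = 0.255413
z = (z_r − z_0)·√(n−3) = (0.435611 − 0.255413)·√290 = 0.180198 · 17.029386 = 3.069

3.069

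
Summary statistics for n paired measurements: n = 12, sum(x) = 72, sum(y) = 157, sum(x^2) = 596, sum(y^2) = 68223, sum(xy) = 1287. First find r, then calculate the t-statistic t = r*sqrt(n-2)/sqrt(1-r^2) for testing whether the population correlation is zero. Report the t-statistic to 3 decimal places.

Numerator: nΣxy − (Σx)(Σy) = 12·1287 − (72)(157) = 4140
Denominator: √[(nΣx²−(Σx)²)(nΣy²−(Σy)²)]
  nΣx²−(Σx)² = 12·596 − 5184 = 1968;  nΣy²−(Σy)² = 12·68223 − 24649 = 794027
  √(1968·794027) = √1562645136 = 39530.3066
r = 4140 / 39530.3066 = 0.1047
t = r·√(n−2)/√(1−r²) = 0.1047·√10 / √(1−0.010962) = 0.331090 / 0.994504 = 0.333

0.333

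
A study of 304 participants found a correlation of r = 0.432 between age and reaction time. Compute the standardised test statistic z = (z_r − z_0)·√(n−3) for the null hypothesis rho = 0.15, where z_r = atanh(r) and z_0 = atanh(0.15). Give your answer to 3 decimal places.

5.399

z_r = atanh(0.432) = 0.462353,  z_0 = atanh(0.15) = 0.151140
SE = 1/√(n−3) = 1/√301 = 0.057639
z = (z_r − z_0)/SE = (0.462353 − 0.151140) / 0.057639 = 0.311213 / 0.057639 = 5.399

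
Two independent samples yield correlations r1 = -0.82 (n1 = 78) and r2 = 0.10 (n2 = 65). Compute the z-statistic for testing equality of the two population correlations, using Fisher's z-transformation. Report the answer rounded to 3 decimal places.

Fisher z-transforms: z1 = atanh(-0.82) = -1.156817, z2 = atanh(0.10) = 0.100335; difference d = -1.257152
Var(d) = 1/75 + 1/62 = 0.0133333 + 0.0161290 = 0.0294623
z = d/√Var(d) = -1.257152 / √0.0294623 = -1.257152 / 0.171646 = -7.324

-7.324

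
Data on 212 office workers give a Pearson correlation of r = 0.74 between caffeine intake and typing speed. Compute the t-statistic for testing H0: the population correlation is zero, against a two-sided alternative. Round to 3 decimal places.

t = r·√(n−2) / √(1−r²) with r = 0.74, n = 212
  = 0.74·√210 / √(1 − 0.5476)
  = 0.74·14.491377 / 0.672607
  = 10.723619 / 0.672607 = 15.943

15.943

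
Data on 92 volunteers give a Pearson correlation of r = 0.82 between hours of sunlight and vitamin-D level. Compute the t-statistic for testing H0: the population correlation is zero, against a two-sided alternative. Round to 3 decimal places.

13.591

1 − r² = 1 − 0.6724 = 0.3276;  √(1−r²) = 0.572364
√(n−2) = √90 = 9.486833
t = r·√(n−2)/√(1−r²) = 0.82 · 9.486833 / 0.572364 = 13.591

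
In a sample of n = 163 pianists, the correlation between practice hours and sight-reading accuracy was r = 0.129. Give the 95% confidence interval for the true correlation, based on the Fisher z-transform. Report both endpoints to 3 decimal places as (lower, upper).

Fisher z: z_r = atanh(r) = ½·ln((1+0.129)/(1−0.129)) = 0.129723
SE(z) = 1/√(n−3) = 1/√160 = 0.079057
95% ⇒ z* = 1.960; margin = 1.960·0.079057 = 0.154952
CI on z-scale: (-0.025229, 0.284675)
Back-transform: tanh(-0.025229) = -0.025224, tanh(0.284675) = 0.277226

(-0.025, 0.277)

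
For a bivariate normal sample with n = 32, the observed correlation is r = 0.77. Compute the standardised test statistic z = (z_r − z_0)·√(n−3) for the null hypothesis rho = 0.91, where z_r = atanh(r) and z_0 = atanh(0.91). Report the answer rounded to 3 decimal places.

z_r = atanh(0.77) = 1.020328,  z_0 = atanh(0.91) = 1.527524
SE = 1/√(n−3) = 1/√29 = 0.185695
z = (z_r − z_0)/SE = (1.020328 − 1.527524) / 0.185695 = -0.507196 / 0.185695 = -2.731

-2.731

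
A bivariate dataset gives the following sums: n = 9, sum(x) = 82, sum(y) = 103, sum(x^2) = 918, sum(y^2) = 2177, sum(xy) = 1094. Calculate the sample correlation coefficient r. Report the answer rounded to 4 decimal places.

Numerator: nΣxy − (Σx)(Σy) = 9·1094 − (82)(103) = 1400
Denominator: √[(nΣx²−(Σx)²)(nΣy²−(Σy)²)]
  nΣx²−(Σx)² = 9·918 − 6724 = 1538;  nΣy²−(Σy)² = 9·2177 − 10609 = 8984
  √(1538·8984) = √13817392 = 3717.1753
r = 1400 / 3717.1753 = 0.3766

0.3766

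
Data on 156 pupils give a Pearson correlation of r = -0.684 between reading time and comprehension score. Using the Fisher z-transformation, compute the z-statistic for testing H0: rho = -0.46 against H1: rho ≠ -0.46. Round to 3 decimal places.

Fisher z: atanh(-0.684) = -0.836592, atanh(-0.46) = -0.497311
z = (z_r − z_0)·√(n−3) = (-0.836592 − (-0.497311))·√153 = -0.339281 · 12.369317 = -4.197

-4.197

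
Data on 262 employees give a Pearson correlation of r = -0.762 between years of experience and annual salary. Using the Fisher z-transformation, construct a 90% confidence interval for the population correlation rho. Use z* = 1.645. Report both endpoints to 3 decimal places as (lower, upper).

z_r = atanh(-0.762) = -1.000967;  SE = 1/√(n−3) = 1/√259 = 0.062137
z-limits: -1.000967 ± 1.645·0.062137 = -1.000967 ± 0.102215 = [-1.103182, -0.898752]
ρ-limits: (tanh -1.103182, tanh -0.898752) = (-0.802, -0.716)

(-0.802, -0.716)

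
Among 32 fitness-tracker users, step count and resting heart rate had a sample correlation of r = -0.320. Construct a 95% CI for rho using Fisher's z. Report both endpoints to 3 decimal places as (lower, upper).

(-0.602, 0.032)

z_r = atanh(-0.320) = -0.331647;  SE = 1/√(n−3) = 1/√29 = 0.185695
z-limits: -0.331647 ± 1.960·0.185695 = -0.331647 ± 0.363962 = [-0.695609, 0.032315]
ρ-limits: (tanh -0.695609, tanh 0.032315) = (-0.602, 0.032)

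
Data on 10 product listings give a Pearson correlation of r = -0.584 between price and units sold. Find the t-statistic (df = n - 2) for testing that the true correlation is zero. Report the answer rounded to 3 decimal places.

-2.035

t = r·√(n−2) / √(1−r²) with r = -0.584, n = 10
  = -0.584·√8 / √(1 − 0.341056)
  = -0.584·2.828427 / 0.811754
  = -1.651801 / 0.811754 = -2.035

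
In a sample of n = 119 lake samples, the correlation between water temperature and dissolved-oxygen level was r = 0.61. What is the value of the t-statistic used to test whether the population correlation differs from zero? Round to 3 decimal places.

t = r·√(n−2) / √(1−r²) with r = 0.61, n = 119
  = 0.61·√117 / √(1 − 0.3721)
  = 0.61·10.816654 / 0.792401
  = 6.598159 / 0.792401 = 8.327

8.327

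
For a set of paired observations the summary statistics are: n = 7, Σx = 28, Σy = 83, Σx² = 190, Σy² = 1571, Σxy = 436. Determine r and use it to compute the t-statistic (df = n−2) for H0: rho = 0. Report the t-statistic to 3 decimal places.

Numerator: nΣxy − (Σx)(Σy) = 7·436 − (28)(83) = 728
Denominator: √[(nΣx²−(Σx)²)(nΣy²−(Σy)²)]
  nΣx²−(Σx)² = 7·190 − 784 = 546;  nΣy²−(Σy)² = 7·1571 − 6889 = 4108
  √(546·4108) = √2242968 = 1497.6542
r = 728 / 1497.6542 = 0.4861
t = r·√(n−2)/√(1−r²) = 0.4861·√5 / √(1−0.236293) = 1.086953 / 0.873903 = 1.244

1.244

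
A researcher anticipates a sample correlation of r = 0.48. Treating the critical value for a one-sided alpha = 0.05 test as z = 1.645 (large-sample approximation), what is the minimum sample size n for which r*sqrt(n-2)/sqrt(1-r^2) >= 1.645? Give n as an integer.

Need r·√(n−2)/√(1−r²) ≥ 1.645
√(n−2) ≥ 1.645·√(1−0.2304) / 0.48 = 1.645·0.877268 / 0.48 = 3.0065
n−2 ≥ 9.0390  ⇒  n ≥ 11.0390
Smallest integer n = 12

12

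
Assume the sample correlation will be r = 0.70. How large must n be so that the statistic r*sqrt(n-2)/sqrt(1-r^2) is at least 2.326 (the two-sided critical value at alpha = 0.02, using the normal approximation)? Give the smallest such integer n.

Need r·√(n−2)/√(1−r²) ≥ 2.326
√(n−2) ≥ 2.326·√(1−0.4900) / 0.70 = 2.326·0.714143 / 0.70 = 2.3730
n−2 ≥ 5.6311  ⇒  n ≥ 7.6311
Smallest integer n = 8

8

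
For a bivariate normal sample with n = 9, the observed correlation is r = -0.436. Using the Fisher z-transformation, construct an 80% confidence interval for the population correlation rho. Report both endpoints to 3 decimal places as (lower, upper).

z_r = atanh(-0.436) = -0.467281;  SE = 1/√(n−3) = 1/√6 = 0.408248
z-limits: -0.467281 ± 1.282·0.408248 = -0.467281 ± 0.523374 = [-0.990655, 0.056093]
ρ-limits: (tanh -0.990655, tanh 0.056093) = (-0.758, 0.056)

(-0.758, 0.056)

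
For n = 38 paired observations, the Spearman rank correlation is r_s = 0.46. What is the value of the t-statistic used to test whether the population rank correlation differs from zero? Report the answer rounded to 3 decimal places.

1 − r_s² = 1 − 0.2116 = 0.7884;  √(1−r_s²) = 0.887919
√(n−2) = √36 = 6.000000
t = r_s·√(n−2)/√(1−r_s²) = 0.46 · 6.000000 / 0.887919 = 3.108

3.108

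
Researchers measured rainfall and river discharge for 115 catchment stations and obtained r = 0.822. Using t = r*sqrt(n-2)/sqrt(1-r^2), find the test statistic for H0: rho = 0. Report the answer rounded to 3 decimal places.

t = r·√(n−2) / √(1−r²) with r = 0.822, n = 115
  = 0.822·√113 / √(1 − 0.675684)
  = 0.822·10.630146 / 0.569487
  = 8.737980 / 0.569487 = 15.344

15.344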